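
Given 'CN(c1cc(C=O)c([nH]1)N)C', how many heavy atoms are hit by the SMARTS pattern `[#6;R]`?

4

Check the 11 heavy atoms by environment: 1× n (aromatic, in 5-ring) → no; 4× c (aromatic, in 5-ring) → match; 2× N (acyclic) → no; 3× C (acyclic) → no; 1× O (acyclic) → no.
That gives 4 matching atoms.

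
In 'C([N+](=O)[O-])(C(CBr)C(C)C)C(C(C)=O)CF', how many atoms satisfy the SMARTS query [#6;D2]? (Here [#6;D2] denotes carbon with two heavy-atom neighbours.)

2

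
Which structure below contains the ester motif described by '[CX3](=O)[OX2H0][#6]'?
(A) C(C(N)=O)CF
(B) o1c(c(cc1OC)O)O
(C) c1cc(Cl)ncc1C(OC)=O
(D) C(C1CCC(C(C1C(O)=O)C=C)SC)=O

[CX3](=O)[OX2H0][#6] describes a carbonyl carbon bonded to an oxygen that is itself bonded to carbon (no H on that O) (an ester).
(A) has a primary amide (-C(=O)NH2) but the carbonyl is bonded to N, not to an O-C linkage.
(B) has a methoxy ether (-OCH3) but the ether oxygen is not adjacent to a C=O carbon.
(C) contains a methyl-ester group (-C(=O)OCH3), which satisfies every atom and bond constraint.
(D) has a carboxylic acid group (-C(=O)OH) but the singly-bonded O carries H (OX2H1, not H0).
So the answer is (C).

C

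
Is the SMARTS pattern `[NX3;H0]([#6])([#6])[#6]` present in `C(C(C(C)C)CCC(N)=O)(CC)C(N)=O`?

No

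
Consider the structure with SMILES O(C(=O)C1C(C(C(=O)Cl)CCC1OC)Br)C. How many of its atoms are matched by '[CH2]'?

The query [CH2] means: aliphatic carbon with exactly two hydrogens.
Check the 16 heavy atoms by environment: 4× C (H1) → no; 2× C (H2) → match; 2× C (H0) → no; 4× O (H0) → no; 2× C (H3) → no; 1× Br (H0) → no; 1× Cl (H0) → no.
That gives 2 matching atoms.

2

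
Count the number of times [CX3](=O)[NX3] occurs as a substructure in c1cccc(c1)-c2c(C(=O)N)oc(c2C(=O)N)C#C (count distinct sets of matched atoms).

2

[CX3](=O)[NX3] is the SMARTS for an amide: a carbonyl carbon bonded to a trivalent nitrogen.
The molecule carries 2 separate instances of a primary amide (-C(=O)NH2) meeting every constraint; each maps to a distinct set of atoms, giving 2 matches.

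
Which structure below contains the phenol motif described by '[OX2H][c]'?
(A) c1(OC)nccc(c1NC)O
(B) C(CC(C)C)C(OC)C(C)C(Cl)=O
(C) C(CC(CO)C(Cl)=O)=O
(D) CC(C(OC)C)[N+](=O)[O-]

[OX2H][c] describes a hydroxyl oxygen attached to an aromatic carbon (a phenol).
(A) contains a hydroxyl group (-OH), which satisfies every atom and bond constraint.
(B) has a methoxy ether (-OCH3) but the oxygen has H0, not H1.
(C) has a hydroxyl group (-OH) but the -OH is on an aliphatic carbon, not an aromatic c.
(D) has a methoxy ether (-OCH3) but the oxygen has H0, not H1.
So the answer is (A).

A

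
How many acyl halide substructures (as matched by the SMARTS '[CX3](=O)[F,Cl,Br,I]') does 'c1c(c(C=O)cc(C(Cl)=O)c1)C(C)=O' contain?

1

[CX3](=O)[F,Cl,Br,I] is the SMARTS for an acyl halide: a carbonyl carbon bonded to a halogen.
Exactly one fragment in the molecule meets all constraints, giving 1 match.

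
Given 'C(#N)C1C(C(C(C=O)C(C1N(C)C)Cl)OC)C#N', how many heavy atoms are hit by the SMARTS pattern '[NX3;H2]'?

0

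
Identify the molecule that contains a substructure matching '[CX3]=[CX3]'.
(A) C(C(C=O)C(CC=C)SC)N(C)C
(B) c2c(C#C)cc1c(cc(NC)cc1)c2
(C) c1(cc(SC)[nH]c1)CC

A

[CX3]=[CX3] describes a non-aromatic C=C double bond between two sp2 carbons (an alkene).
(A) contains a vinyl group (-CH=CH2), which satisfies every atom and bond constraint.
(B) has an ethynyl group (-C#CH) but the C-C bond is a triple bond, not a double bond.
(C) has an ethyl group (-CH2CH3) but its C-C bond is a single bond between CX4 carbons, not CX3=CX3.
So the answer is (A).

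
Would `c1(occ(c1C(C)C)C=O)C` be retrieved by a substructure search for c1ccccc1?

No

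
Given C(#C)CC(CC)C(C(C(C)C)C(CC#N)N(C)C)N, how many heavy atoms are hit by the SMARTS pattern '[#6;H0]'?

2

The query [#6;H0] means: any carbon with no attached hydrogen.
Check the 19 heavy atoms by environment: 3× C (H2) → no; 6× C (H1) → no; 2× N (H0) → no; 5× C (H3) → no; 2× C (H0) → match; 1× N (H2) → no.
That gives 2 matching atoms.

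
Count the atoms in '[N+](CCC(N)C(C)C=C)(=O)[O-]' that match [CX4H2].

The query [CX4H2] means: sp3 carbon (X4) with exactly two hydrogens.
Check the 11 heavy atoms by environment: 1× C (H3, X4) → no; 2× C (H1, X4) → no; 2× C (H2, X4) → match; 1× N (charge +1, H0, X3) → no; 1× O (charge -1, H0, X1) → no; 1× O (H0, X1) → no; 1× N (H2, X3) → no; 1× C (H1, X3) → no; 1× C (H2, X3) → no.
That gives 2 matching atoms.

2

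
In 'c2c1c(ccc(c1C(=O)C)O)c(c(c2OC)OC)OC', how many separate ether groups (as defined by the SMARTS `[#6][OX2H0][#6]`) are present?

3

[#6][OX2H0][#6] is the SMARTS for an ether: an aliphatic oxygen bridging two carbons with no H on the oxygen.
The molecule carries 3 separate instances of a methoxy ether (-OCH3) meeting every constraint; each maps to a distinct set of atoms, giving 3 matches.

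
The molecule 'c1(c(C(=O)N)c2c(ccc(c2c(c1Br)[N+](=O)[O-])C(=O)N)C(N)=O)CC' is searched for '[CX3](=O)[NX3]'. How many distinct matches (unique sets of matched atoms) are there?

[CX3](=O)[NX3] is the SMARTS for an amide: a carbonyl carbon bonded to a trivalent nitrogen.
The molecule carries 3 separate instances of a primary amide (-C(=O)NH2) meeting every constraint; each maps to a distinct set of atoms, giving 3 matches.

3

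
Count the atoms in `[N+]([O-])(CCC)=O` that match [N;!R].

1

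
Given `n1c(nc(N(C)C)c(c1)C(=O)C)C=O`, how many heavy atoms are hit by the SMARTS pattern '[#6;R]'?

The query [#6;R] means: carbon that is part of a ring.
Check the 14 heavy atoms by environment: 2× n (aromatic, in 6-ring) → no; 4× c (aromatic, in 6-ring) → match; 1× N (acyclic) → no; 5× C (acyclic) → no; 2× O (acyclic) → no.
That gives 4 matching atoms.

4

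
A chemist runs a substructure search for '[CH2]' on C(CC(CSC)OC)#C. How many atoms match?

Check the 9 heavy atoms by environment: 2× C (H2) → match; 2× C (H1) → no; 1× C (H0) → no; 1× S (H0) → no; 2× C (H3) → no; 1× O (H0) → no.
That gives 2 matching atoms.

2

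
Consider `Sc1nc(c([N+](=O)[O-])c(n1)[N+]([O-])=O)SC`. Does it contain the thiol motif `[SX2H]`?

Yes

The pattern [SX2H] describes an aliphatic sulfur with two connections, one being H — a thiol.
The molecule carries a thiol (-SH), whose atoms satisfy every constraint of the query, so the pattern matches.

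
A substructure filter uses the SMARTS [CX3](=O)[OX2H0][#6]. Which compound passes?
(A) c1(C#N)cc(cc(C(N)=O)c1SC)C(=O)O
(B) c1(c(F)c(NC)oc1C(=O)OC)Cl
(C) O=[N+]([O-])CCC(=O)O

[CX3](=O)[OX2H0][#6] describes a carbonyl carbon bonded to an oxygen that is itself bonded to carbon (no H on that O) (an ester).
(A) has a carboxylic acid group (-C(=O)OH) but the singly-bonded O carries H (OX2H1, not H0).
(B) contains a methyl-ester group (-C(=O)OCH3), which satisfies every atom and bond constraint.
(C) has a carboxylic acid group (-C(=O)OH) but the singly-bonded O carries H (OX2H1, not H0).
So the answer is (B).

B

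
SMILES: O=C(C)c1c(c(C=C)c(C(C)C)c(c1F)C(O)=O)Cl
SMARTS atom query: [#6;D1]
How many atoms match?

The query [#6;D1] means: carbon bonded to exactly one heavy atom.
Check the 19 heavy atoms by environment: 6× c (aromatic, D3) → no; 3× C (D3) → no; 4× C (D1) → match; 1× F (D1) → no; 1× C (D2) → no; 3× O (D1) → no; 1× Cl (D1) → no.
That gives 4 matching atoms.

4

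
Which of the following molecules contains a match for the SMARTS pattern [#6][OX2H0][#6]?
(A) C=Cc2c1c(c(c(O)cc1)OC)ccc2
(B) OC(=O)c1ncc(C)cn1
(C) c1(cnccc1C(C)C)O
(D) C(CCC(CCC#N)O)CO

A

[#6][OX2H0][#6] describes an aliphatic oxygen bridging two carbons with no H on the oxygen (an ether).
(A) contains a methoxy ether (-OCH3), which satisfies every atom and bond constraint.
(B) has a carboxylic acid group (-C(=O)OH) but the -OH oxygen has H1; the =O is OX1, not OX2.
(C) has a hydroxyl group (-OH) but the oxygen has H1, not H0 bridging two carbons.
(D) has a hydroxyl group (-OH) but the oxygen has H1, not H0 bridging two carbons.
So the answer is (A).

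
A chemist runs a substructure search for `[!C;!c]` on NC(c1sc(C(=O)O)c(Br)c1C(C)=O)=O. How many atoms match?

The query [!C;!c] means: neither aliphatic nor aromatic carbon — same as [!#6].
Check the 15 heavy atoms by environment: 1× s (aromatic) → match; 4× c (aromatic) → no; 4× C → no; 4× O → match; 1× N → match; 1× Br → match.
Summing the matching environments: 1 + 4 + 1 + 1 = 7 matching atoms.

7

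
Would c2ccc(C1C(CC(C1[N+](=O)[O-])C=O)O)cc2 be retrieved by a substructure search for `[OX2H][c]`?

The pattern [OX2H][c] describes a hydroxyl oxygen attached to an aromatic carbon — a phenol.
The closest candidate here is a hydroxyl group (-OH), but the -OH is on an aliphatic carbon, not an aromatic c. No other fragment satisfies the full query, so there is no match.

No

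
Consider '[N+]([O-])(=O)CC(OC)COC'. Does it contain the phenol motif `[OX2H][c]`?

No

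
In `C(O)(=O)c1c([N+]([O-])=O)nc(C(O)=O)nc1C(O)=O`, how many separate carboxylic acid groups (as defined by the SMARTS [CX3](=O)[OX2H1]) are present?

3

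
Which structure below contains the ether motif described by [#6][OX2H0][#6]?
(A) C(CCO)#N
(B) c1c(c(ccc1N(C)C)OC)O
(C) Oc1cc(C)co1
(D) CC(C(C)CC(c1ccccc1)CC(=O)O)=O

B

[#6][OX2H0][#6] describes an aliphatic oxygen bridging two carbons with no H on the oxygen (an ether).
(A) has a hydroxyl group (-OH) but the oxygen has H1, not H0 bridging two carbons.
(B) contains a methoxy ether (-OCH3), which satisfies every atom and bond constraint.
(C) has a hydroxyl group (-OH) but the oxygen has H1, not H0 bridging two carbons.
(D) has a carboxylic acid group (-C(=O)OH) but the -OH oxygen has H1; the =O is OX1, not OX2.
So the answer is (B).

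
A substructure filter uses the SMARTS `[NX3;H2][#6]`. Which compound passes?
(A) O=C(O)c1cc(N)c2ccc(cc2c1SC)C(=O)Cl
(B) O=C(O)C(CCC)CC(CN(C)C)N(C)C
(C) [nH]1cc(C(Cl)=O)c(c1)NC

A

[NX3;H2][#6] describes a trivalent nitrogen with two H attached to carbon (a primary amine).
(A) contains a primary amino group (-NH2), which satisfies every atom and bond constraint.
(B) has a dimethylamino group (-N(CH3)2) but the nitrogen has H0, not H2.
(C) has an N-methylamino group (-NHCH3) but the nitrogen bears two carbons and only one H (H1), not H2.
So the answer is (A).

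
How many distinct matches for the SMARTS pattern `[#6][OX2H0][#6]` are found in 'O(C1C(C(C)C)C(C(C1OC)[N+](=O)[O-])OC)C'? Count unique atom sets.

[#6][OX2H0][#6] is the SMARTS for an ether: an aliphatic oxygen bridging two carbons with no H on the oxygen.
The molecule carries 3 separate instances of a methoxy ether (-OCH3) meeting every constraint; each maps to a distinct set of atoms, giving 3 matches.

3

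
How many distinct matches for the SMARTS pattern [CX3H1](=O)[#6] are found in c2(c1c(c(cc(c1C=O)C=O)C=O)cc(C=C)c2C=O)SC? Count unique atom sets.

4

[CX3H1](=O)[#6] is the SMARTS for an aldehyde: an sp2 carbon with one H, double-bonded to O and single-bonded to carbon.
The molecule carries 4 separate instances of an aldehyde (-CHO) meeting every constraint; each maps to a distinct set of atoms, giving 4 matches.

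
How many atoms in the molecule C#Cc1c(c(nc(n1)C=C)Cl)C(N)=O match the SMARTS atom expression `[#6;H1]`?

2

The query [#6;H1] means: any carbon bearing exactly one hydrogen.
Check the 14 heavy atoms by environment: 2× n (aromatic, H0) → no; 4× c (aromatic, H0) → no; 2× C (H1) → match; 1× C (H2) → no; 2× C (H0) → no; 1× O (H0) → no; 1× N (H2) → no; 1× Cl (H0) → no.
That gives 2 matching atoms.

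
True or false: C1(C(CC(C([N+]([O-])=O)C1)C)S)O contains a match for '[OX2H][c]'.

The pattern [OX2H][c] describes a hydroxyl oxygen attached to an aromatic carbon — a phenol.
The closest candidate here is a hydroxyl group (-OH), but the -OH is on an aliphatic carbon, not an aromatic c. No other fragment satisfies the full query, so there is no match.

False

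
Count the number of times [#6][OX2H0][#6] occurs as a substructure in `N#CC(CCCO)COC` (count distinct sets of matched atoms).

[#6][OX2H0][#6] is the SMARTS for an ether: an aliphatic oxygen bridging two carbons with no H on the oxygen.
Exactly one fragment in the molecule meets all constraints, giving 1 match.

1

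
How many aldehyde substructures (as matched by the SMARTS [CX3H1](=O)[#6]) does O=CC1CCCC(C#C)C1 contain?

1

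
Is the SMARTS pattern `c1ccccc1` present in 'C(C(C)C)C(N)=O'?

No

The pattern c1ccccc1 describes six aromatic carbons in a ring — a benzene ring.
The closest candidate here is a methyl group (-CH3), but no six-membered all-carbon aromatic ring is present. No other fragment satisfies the full query, so there is no match.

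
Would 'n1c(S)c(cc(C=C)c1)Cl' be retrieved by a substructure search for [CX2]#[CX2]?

No

The pattern [CX2]#[CX2] describes a carbon-carbon triple bond — an alkyne.
The closest candidate here is a vinyl group (-CH=CH2), but the C=C is a double bond; both carbons are CX3, not CX2. No other fragment satisfies the full query, so there is no match.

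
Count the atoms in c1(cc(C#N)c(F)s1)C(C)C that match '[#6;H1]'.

2

The query [#6;H1] means: any carbon bearing exactly one hydrogen.
Check the 11 heavy atoms by environment: 1× s (aromatic, H0) → no; 3× c (aromatic, H0) → no; 1× c (aromatic, H1) → match; 1× F (H0) → no; 1× C (H1) → match; 2× C (H3) → no; 1× C (H0) → no; 1× N (H0) → no.
Summing the matching environments: 1 + 1 = 2 matching atoms.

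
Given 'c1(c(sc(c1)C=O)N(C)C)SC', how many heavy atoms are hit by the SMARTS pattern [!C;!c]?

The query [!C;!c] means: neither aliphatic nor aromatic carbon — same as [!#6].
Check the 12 heavy atoms by environment: 1× s (aromatic) → match; 4× c (aromatic) → no; 1× N → match; 4× C → no; 1× O → match; 1× S → match.
Summing the matching environments: 1 + 1 + 1 + 1 = 4 matching atoms.

4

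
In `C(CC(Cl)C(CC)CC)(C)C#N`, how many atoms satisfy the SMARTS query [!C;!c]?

2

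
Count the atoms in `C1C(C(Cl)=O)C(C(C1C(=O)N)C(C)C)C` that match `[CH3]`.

3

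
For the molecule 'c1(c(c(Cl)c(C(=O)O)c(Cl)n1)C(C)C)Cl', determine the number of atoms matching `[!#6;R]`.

1

Check the 15 heavy atoms by environment: 1× n (aromatic, in 6-ring) → match; 5× c (aromatic, in 6-ring) → no; 4× C (acyclic) → no; 3× Cl (acyclic) → no; 2× O (acyclic) → no.
That gives 1 matching atom.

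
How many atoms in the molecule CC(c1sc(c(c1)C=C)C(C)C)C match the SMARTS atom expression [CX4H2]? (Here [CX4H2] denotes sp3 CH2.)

0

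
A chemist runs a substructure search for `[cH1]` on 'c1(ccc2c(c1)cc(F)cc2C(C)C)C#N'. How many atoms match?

5

The query [cH1] means: aromatic carbon bearing exactly one hydrogen.
Check the 16 heavy atoms by environment: 5× c (aromatic, H0) → no; 5× c (aromatic, H1) → match; 1× C (H0) → no; 1× N (H0) → no; 1× F (H0) → no; 1× C (H1) → no; 2× C (H3) → no.
That gives 5 matching atoms.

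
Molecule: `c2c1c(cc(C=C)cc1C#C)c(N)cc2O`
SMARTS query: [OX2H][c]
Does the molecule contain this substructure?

Yes

The pattern [OX2H][c] describes a hydroxyl oxygen attached to an aromatic carbon — a phenol.
The molecule carries a hydroxyl group (-OH), whose atoms satisfy every constraint of the query, so the pattern matches.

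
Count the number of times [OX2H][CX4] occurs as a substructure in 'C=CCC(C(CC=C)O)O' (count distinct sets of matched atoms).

2

[OX2H][CX4] is the SMARTS for an aliphatic alcohol: a hydroxyl oxygen bound to an sp3 (X4) carbon.
The molecule carries 2 separate instances of a hydroxyl group (-OH) meeting every constraint; each maps to a distinct set of atoms, giving 2 matches.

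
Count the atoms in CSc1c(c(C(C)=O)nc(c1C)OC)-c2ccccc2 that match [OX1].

The query [OX1] means: aliphatic oxygen with one total connection — typically a carbonyl =O or an oxide.
Check the 20 heavy atoms by environment: 1× n (aromatic, X2) → no; 11× c (aromatic, X3) → no; 1× O (X2) → no; 4× C (X4) → no; 1× C (X3) → no; 1× O (X1) → match; 1× S (X2) → no.
That gives 1 matching atom.

1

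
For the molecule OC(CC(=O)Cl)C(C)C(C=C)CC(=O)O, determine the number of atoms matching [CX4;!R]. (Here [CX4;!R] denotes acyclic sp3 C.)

6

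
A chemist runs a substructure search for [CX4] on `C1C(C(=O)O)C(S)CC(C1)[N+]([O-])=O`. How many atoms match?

6

Check the 13 heavy atoms by environment: 6× C (X4) → match; 1× C (X3) → no; 2× O (X1) → no; 1× O (X2) → no; 1× S (X2) → no; 1× N (charge +1, X3) → no; 1× O (charge -1, X1) → no.
That gives 6 matching atoms.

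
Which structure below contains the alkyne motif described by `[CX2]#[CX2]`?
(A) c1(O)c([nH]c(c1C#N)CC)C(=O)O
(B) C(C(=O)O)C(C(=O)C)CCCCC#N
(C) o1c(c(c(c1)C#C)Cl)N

[CX2]#[CX2] describes a carbon-carbon triple bond (an alkyne).
(A) has a nitrile (-C#N) but the triple bond is C#N, not C#C.
(B) has a nitrile (-C#N) but the triple bond is C#N, not C#C.
(C) contains an ethynyl group (-C#CH), which satisfies every atom and bond constraint.
So the answer is (C).

C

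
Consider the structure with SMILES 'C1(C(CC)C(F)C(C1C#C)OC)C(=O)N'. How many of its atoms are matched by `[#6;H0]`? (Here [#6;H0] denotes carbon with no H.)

2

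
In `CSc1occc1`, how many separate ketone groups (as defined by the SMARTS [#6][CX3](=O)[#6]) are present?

0

[#6][CX3](=O)[#6] is the SMARTS for a ketone: a carbonyl carbon (no H) flanked by two carbons.
No fragment in the molecule satisfies every constraint, giving 0 matches.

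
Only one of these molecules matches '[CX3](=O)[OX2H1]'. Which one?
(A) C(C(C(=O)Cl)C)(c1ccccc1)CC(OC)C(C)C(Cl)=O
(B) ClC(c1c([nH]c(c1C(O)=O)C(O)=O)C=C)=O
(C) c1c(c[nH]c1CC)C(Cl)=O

B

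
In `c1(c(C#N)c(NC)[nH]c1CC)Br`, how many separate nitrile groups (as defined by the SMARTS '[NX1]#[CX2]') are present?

[NX1]#[CX2] is the SMARTS for a nitrile: a nitrogen triple-bonded to a two-connected carbon.
Exactly one fragment in the molecule meets all constraints, giving 1 match.

1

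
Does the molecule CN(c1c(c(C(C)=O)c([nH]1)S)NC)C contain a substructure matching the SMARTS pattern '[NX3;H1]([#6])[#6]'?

Yes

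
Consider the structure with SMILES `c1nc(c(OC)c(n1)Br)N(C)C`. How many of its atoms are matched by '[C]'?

The query [C] means: uppercase C matches aliphatic (non-aromatic) carbon only.
Check the 12 heavy atoms by environment: 2× n (aromatic) → no; 4× c (aromatic) → no; 1× Br → no; 1× O → no; 3× C → match; 1× N → no.
That gives 3 matching atoms.

3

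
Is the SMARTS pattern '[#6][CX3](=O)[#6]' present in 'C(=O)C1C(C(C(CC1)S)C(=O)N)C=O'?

No

The pattern [#6][CX3](=O)[#6] describes a carbonyl carbon (no H) flanked by two carbons — a ketone.
The closest candidate here is an aldehyde (-CHO), but the carbonyl carbon has H1, so it is not flanked by two carbons. No other fragment satisfies the full query, so there is no match.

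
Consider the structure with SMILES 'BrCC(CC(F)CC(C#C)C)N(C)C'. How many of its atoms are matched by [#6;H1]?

Check the 14 heavy atoms by environment: 3× C (H2) → no; 4× C (H1) → match; 3× C (H3) → no; 1× F (H0) → no; 1× Br (H0) → no; 1× C (H0) → no; 1× N (H0) → no.
That gives 4 matching atoms.

4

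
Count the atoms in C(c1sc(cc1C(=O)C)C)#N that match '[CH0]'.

Check the 11 heavy atoms by environment: 1× s (aromatic, H0) → no; 3× c (aromatic, H0) → no; 1× c (aromatic, H1) → no; 2× C (H0) → match; 1× N (H0) → no; 1× O (H0) → no; 2× C (H3) → no.
That gives 2 matching atoms.

2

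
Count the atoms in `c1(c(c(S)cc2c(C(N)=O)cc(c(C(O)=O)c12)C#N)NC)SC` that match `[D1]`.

The query [D1] means: atom with exactly one heavy-atom neighbour (degree 1).
Check the 23 heavy atoms by environment: 8× c (aromatic, D3) → no; 2× c (aromatic, D2) → no; 1× S (D1) → match; 1× N (D2) → no; 2× C (D1) → match; 2× C (D3) → no; 3× O (D1) → match; 2× N (D1) → match; 1× C (D2) → no; 1× S (D2) → no.
Summing the matching environments: 1 + 2 + 3 + 2 = 8 matching atoms.

8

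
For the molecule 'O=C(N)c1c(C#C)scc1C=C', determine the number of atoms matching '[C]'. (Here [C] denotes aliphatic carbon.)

The query [C] means: uppercase C matches aliphatic (non-aromatic) carbon only.
Check the 12 heavy atoms by environment: 1× s (aromatic) → no; 4× c (aromatic) → no; 5× C → match; 1× O → no; 1× N → no.
That gives 5 matching atoms.

5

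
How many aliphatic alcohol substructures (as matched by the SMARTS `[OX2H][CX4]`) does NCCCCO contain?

[OX2H][CX4] is the SMARTS for an aliphatic alcohol: a hydroxyl oxygen bound to an sp3 (X4) carbon.
Exactly one fragment in the molecule meets all constraints, giving 1 match.

1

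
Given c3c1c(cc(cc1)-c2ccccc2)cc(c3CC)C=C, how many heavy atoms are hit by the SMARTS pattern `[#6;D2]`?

Check the 20 heavy atoms by environment: 6× c (aromatic, D3) → no; 10× c (aromatic, D2) → match; 2× C (D2) → match; 2× C (D1) → no.
Summing the matching environments: 10 + 2 = 12 matching atoms.

12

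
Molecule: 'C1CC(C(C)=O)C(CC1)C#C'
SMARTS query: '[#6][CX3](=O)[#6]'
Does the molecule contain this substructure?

The pattern [#6][CX3](=O)[#6] describes a carbonyl carbon (no H) flanked by two carbons — a ketone.
The molecule carries an acetyl/ketone group (-C(=O)CH3), whose atoms satisfy every constraint of the query, so the pattern matches.

Yes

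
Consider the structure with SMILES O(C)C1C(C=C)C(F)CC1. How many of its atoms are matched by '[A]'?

10

The query [A] means: A matches any aliphatic (non-aromatic) heavy atom.
Check the 10 heavy atoms by environment: 8× C → match; 1× F → match; 1× O → match.
Summing the matching environments: 8 + 1 + 1 = 10 matching atoms.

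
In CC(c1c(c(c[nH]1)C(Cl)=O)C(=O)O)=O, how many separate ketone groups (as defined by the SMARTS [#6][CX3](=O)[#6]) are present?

1

[#6][CX3](=O)[#6] is the SMARTS for a ketone: a carbonyl carbon (no H) flanked by two carbons.
Exactly one fragment in the molecule meets all constraints, giving 1 match.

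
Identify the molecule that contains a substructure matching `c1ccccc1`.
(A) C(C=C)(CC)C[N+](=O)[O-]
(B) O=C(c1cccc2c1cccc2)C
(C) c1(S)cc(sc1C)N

B

c1ccccc1 describes six aromatic carbons in a ring (a benzene ring).
(A) has a methyl group (-CH3) but no six-membered all-carbon aromatic ring is present.
(B) contains the required atom environment, so the pattern matches.
(C) has a methyl group (-CH3) but no six-membered all-carbon aromatic ring is present.
So the answer is (B).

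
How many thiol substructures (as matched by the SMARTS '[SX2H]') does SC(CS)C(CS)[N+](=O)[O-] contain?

3

[SX2H] is the SMARTS for a thiol: an aliphatic sulfur with two connections, one being H.
The molecule carries 3 separate instances of a thiol (-SH) meeting every constraint; each maps to a distinct set of atoms, giving 3 matches.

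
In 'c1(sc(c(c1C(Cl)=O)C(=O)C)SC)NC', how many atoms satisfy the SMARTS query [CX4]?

Check the 15 heavy atoms by environment: 1× s (aromatic, X2) → no; 4× c (aromatic, X3) → no; 2× C (X3) → no; 2× O (X1) → no; 1× Cl (X1) → no; 1× S (X2) → no; 3× C (X4) → match; 1× N (X3) → no.
That gives 3 matching atoms.

3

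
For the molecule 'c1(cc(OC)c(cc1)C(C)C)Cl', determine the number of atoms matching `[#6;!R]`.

The query [#6;!R] means: carbon not in any ring.
Check the 12 heavy atoms by environment: 6× c (aromatic, in 6-ring) → no; 4× C (acyclic) → match; 1× Cl (acyclic) → no; 1× O (acyclic) → no.
That gives 4 matching atoms.

4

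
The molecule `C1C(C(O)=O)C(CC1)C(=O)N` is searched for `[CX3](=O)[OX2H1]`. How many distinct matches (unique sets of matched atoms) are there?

1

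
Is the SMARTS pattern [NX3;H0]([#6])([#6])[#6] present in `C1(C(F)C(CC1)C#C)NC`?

The pattern [NX3;H0]([#6])([#6])[#6] describes a trivalent nitrogen with no H, bonded to three carbons — a tertiary amine.
The closest candidate here is an N-methylamino group (-NHCH3), but the nitrogen still has one H (H1), not H0. No other fragment satisfies the full query, so there is no match.

No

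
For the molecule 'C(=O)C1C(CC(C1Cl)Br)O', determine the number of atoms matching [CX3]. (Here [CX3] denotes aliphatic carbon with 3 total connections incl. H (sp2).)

The query [CX3] means: C with X3: aliphatic carbon with exactly 3 total connections.
Check the 10 heavy atoms by environment: 5× C (X4) → no; 1× C (X3) → match; 1× O (X1) → no; 1× Br (X1) → no; 1× Cl (X1) → no; 1× O (X2) → no.
That gives 1 matching atom.

1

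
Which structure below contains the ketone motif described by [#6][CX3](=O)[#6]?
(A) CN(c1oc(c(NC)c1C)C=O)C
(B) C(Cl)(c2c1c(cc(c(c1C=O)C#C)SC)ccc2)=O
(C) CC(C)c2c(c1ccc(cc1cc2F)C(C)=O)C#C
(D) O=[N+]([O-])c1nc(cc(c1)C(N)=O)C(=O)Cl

[#6][CX3](=O)[#6] describes a carbonyl carbon (no H) flanked by two carbons (a ketone).
(A) has an aldehyde (-CHO) but the carbonyl carbon has H1, so it is not flanked by two carbons.
(B) has an aldehyde (-CHO) but the carbonyl carbon has H1, so it is not flanked by two carbons.
(C) contains an acetyl/ketone group (-C(=O)CH3), which satisfies every atom and bond constraint.
(D) has a primary amide (-C(=O)NH2) but one neighbour of the carbonyl carbon is N, not C.
So the answer is (C).

C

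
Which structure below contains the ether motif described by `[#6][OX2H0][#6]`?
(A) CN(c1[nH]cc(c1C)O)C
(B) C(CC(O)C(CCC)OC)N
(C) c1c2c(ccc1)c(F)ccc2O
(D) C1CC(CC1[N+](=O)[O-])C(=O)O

B

[#6][OX2H0][#6] describes an aliphatic oxygen bridging two carbons with no H on the oxygen (an ether).
(A) has a hydroxyl group (-OH) but the oxygen has H1, not H0 bridging two carbons.
(B) contains a methoxy ether (-OCH3), which satisfies every atom and bond constraint.
(C) has a hydroxyl group (-OH) but the oxygen has H1, not H0 bridging two carbons.
(D) has a carboxylic acid group (-C(=O)OH) but the -OH oxygen has H1; the =O is OX1, not OX2.
So the answer is (B).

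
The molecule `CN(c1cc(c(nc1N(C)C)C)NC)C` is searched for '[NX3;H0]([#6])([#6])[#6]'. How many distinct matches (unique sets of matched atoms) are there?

2

[NX3;H0]([#6])([#6])[#6] is the SMARTS for a tertiary amine: a trivalent nitrogen with no H, bonded to three carbons.
The molecule carries 2 separate instances of a dimethylamino group (-N(CH3)2) meeting every constraint; each maps to a distinct set of atoms, giving 2 matches.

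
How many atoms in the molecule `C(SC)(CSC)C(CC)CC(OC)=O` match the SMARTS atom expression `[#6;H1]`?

2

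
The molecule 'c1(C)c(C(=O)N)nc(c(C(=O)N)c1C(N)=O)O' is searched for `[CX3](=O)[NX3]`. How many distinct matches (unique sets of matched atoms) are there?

3

[CX3](=O)[NX3] is the SMARTS for an amide: a carbonyl carbon bonded to a trivalent nitrogen.
The molecule carries 3 separate instances of a primary amide (-C(=O)NH2) meeting every constraint; each maps to a distinct set of atoms, giving 3 matches.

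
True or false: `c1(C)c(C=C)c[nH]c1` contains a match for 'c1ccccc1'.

The pattern c1ccccc1 describes six aromatic carbons in a ring — a benzene ring.
The closest candidate here is a methyl group (-CH3), but no six-membered all-carbon aromatic ring is present. No other fragment satisfies the full query, so there is no match.

False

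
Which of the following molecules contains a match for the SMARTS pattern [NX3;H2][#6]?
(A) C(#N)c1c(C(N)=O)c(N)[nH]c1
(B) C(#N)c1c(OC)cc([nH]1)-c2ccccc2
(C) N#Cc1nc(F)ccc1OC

A

[NX3;H2][#6] describes a trivalent nitrogen with two H attached to carbon (a primary amine).
(A) contains a primary amino group (-NH2), which satisfies every atom and bond constraint.
(B) has a nitrile (-C#N) but the nitrogen is NX1 (triple-bonded), not NX3 with two H.
(C) has a nitrile (-C#N) but the nitrogen is NX1 (triple-bonded), not NX3 with two H.
So the answer is (A).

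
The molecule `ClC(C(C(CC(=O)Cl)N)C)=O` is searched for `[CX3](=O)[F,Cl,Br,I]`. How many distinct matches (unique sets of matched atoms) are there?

2

[CX3](=O)[F,Cl,Br,I] is the SMARTS for an acyl halide: a carbonyl carbon bonded to a halogen.
The molecule carries 2 separate instances of an acyl chloride (-C(=O)Cl) meeting every constraint; each maps to a distinct set of atoms, giving 2 matches.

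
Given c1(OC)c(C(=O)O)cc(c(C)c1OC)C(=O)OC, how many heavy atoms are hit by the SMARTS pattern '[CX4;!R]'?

4

The query [CX4;!R] means: aliphatic carbon with four total connections, not in a ring.
Check the 18 heavy atoms by environment: 6× c (aromatic, X3, in 6-ring) → no; 2× C (X3, acyclic) → no; 2× O (X1, acyclic) → no; 4× O (X2, acyclic) → no; 4× C (X4, acyclic) → match.
That gives 4 matching atoms.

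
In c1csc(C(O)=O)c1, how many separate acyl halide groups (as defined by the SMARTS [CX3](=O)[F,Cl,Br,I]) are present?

0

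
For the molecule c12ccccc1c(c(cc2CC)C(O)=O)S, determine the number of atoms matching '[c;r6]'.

10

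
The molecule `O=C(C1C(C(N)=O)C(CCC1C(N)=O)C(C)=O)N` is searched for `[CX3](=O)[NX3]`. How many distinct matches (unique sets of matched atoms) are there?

[CX3](=O)[NX3] is the SMARTS for an amide: a carbonyl carbon bonded to a trivalent nitrogen.
The molecule carries 3 separate instances of a primary amide (-C(=O)NH2) meeting every constraint; each maps to a distinct set of atoms, giving 3 matches.

3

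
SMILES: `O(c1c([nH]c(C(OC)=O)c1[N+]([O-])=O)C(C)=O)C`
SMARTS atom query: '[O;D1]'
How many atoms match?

The query [O;D1] means: aliphatic oxygen bonded to exactly one heavy atom.
Check the 17 heavy atoms by environment: 1× n (aromatic, D2) → no; 4× c (aromatic, D3) → no; 2× C (D3) → no; 3× O (D1) → match; 3× C (D1) → no; 2× O (D2) → no; 1× N (charge +1, D3) → no; 1× O (charge -1, D1) → match.
Summing the matching environments: 3 + 1 = 4 matching atoms.

4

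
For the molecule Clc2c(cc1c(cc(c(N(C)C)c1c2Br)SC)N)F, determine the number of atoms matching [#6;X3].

10

Check the 19 heavy atoms by environment: 10× c (aromatic, X3) → match; 1× Br (X1) → no; 2× N (X3) → no; 3× C (X4) → no; 1× S (X2) → no; 1× F (X1) → no; 1× Cl (X1) → no.
That gives 10 matching atoms.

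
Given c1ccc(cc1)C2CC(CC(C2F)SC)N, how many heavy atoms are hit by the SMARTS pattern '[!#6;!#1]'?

The query [!#6;!#1] means: not carbon and not hydrogen — any heteroatom.
Check the 16 heavy atoms by environment: 7× C → no; 1× S → match; 1× N → match; 6× c (aromatic) → no; 1× F → match.
Summing the matching environments: 1 + 1 + 1 = 3 matching atoms.

3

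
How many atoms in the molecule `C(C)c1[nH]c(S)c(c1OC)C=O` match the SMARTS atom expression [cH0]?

4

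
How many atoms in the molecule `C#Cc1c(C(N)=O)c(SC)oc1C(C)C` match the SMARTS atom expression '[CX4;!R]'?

4

The query [CX4;!R] means: aliphatic carbon with four total connections, not in a ring.
Check the 15 heavy atoms by environment: 1× o (aromatic, X2, in 5-ring) → no; 4× c (aromatic, X3, in 5-ring) → no; 1× S (X2, acyclic) → no; 4× C (X4, acyclic) → match; 1× C (X3, acyclic) → no; 1× O (X1, acyclic) → no; 1× N (X3, acyclic) → no; 2× C (X2, acyclic) → no.
That gives 4 matching atoms.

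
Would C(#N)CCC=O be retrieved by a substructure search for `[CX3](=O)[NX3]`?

The pattern [CX3](=O)[NX3] describes a carbonyl carbon bonded to a trivalent nitrogen — an amide.
The closest candidate here is a nitrile (-C#N), but the nitrile N is NX1 (triple-bonded), not NX3. No other fragment satisfies the full query, so there is no match.

No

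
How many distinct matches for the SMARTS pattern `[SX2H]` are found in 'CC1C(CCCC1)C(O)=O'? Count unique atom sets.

0

[SX2H] is the SMARTS for a thiol: an aliphatic sulfur with two connections, one being H.
No fragment in the molecule satisfies every constraint, giving 0 matches.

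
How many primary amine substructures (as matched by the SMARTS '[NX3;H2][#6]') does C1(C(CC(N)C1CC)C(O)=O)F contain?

1

[NX3;H2][#6] is the SMARTS for a primary amine: a trivalent nitrogen with two H attached to carbon.
Exactly one fragment in the molecule meets all constraints, giving 1 match.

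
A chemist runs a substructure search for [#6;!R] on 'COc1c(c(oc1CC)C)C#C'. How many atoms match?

6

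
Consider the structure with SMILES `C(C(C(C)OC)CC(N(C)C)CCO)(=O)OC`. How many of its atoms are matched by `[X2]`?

3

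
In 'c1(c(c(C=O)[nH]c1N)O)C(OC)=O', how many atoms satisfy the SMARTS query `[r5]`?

5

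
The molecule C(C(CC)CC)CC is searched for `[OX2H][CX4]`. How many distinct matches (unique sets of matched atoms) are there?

0

[OX2H][CX4] is the SMARTS for an aliphatic alcohol: a hydroxyl oxygen bound to an sp3 (X4) carbon.
No fragment in the molecule satisfies every constraint, giving 0 matches.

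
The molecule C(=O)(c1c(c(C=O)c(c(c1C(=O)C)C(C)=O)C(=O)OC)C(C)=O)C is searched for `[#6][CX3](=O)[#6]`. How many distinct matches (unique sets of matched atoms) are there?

4

[#6][CX3](=O)[#6] is the SMARTS for a ketone: a carbonyl carbon (no H) flanked by two carbons.
The molecule carries 4 separate instances of an acetyl/ketone group (-C(=O)CH3) meeting every constraint; each maps to a distinct set of atoms, giving 4 matches.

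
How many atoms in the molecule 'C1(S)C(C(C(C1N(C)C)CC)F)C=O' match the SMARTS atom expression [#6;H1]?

6

The query [#6;H1] means: any carbon bearing exactly one hydrogen.
Check the 14 heavy atoms by environment: 6× C (H1) → match; 1× C (H2) → no; 3× C (H3) → no; 1× S (H1) → no; 1× F (H0) → no; 1× N (H0) → no; 1× O (H0) → no.
That gives 6 matching atoms.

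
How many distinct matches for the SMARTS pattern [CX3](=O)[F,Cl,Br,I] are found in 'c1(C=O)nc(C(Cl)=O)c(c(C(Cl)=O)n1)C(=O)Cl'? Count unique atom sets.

3

[CX3](=O)[F,Cl,Br,I] is the SMARTS for an acyl halide: a carbonyl carbon bonded to a halogen.
The molecule carries 3 separate instances of an acyl chloride (-C(=O)Cl) meeting every constraint; each maps to a distinct set of atoms, giving 3 matches.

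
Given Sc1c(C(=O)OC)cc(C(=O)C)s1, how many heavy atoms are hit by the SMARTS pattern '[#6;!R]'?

Check the 13 heavy atoms by environment: 1× s (aromatic, in 5-ring) → no; 4× c (aromatic, in 5-ring) → no; 4× C (acyclic) → match; 3× O (acyclic) → no; 1× S (acyclic) → no.
That gives 4 matching atoms.

4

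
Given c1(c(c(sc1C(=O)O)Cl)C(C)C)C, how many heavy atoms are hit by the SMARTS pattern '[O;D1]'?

Check the 13 heavy atoms by environment: 1× s (aromatic, D2) → no; 4× c (aromatic, D3) → no; 2× C (D3) → no; 2× O (D1) → match; 3× C (D1) → no; 1× Cl (D1) → no.
That gives 2 matching atoms.

2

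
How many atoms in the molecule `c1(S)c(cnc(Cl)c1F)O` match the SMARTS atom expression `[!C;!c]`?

Check the 10 heavy atoms by environment: 1× n (aromatic) → match; 5× c (aromatic) → no; 1× Cl → match; 1× O → match; 1× S → match; 1× F → match.
Summing the matching environments: 1 + 1 + 1 + 1 + 1 = 5 matching atoms.

5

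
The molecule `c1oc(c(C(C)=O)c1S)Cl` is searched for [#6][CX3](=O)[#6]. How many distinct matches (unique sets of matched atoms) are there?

1

[#6][CX3](=O)[#6] is the SMARTS for a ketone: a carbonyl carbon (no H) flanked by two carbons.
Exactly one fragment in the molecule meets all constraints, giving 1 match.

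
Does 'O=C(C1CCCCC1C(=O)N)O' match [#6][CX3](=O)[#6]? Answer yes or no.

No

The pattern [#6][CX3](=O)[#6] describes a carbonyl carbon (no H) flanked by two carbons — a ketone.
The closest candidate here is a primary amide (-C(=O)NH2), but one neighbour of the carbonyl carbon is N, not C. No other fragment satisfies the full query, so there is no match.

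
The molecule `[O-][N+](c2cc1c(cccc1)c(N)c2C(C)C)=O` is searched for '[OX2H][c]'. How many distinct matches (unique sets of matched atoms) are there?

[OX2H][c] is the SMARTS for a phenol: a hydroxyl oxygen attached to an aromatic carbon.
No fragment in the molecule satisfies every constraint, giving 0 matches.

0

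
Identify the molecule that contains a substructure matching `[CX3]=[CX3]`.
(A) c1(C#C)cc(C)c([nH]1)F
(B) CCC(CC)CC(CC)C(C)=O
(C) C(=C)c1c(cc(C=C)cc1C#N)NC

[CX3]=[CX3] describes a non-aromatic C=C double bond between two sp2 carbons (an alkene).
(A) has an ethynyl group (-C#CH) but the C-C bond is a triple bond, not a double bond.
(B) has an ethyl group (-CH2CH3) but its C-C bond is a single bond between CX4 carbons, not CX3=CX3.
(C) contains a vinyl group (-CH=CH2), which satisfies every atom and bond constraint.
So the answer is (C).

C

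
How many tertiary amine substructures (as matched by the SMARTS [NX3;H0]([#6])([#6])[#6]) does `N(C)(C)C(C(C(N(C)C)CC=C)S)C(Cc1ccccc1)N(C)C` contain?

3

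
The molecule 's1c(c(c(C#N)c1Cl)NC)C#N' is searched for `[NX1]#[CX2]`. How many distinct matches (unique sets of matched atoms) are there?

2

[NX1]#[CX2] is the SMARTS for a nitrile: a nitrogen triple-bonded to a two-connected carbon.
The molecule carries 2 separate instances of a nitrile (-C#N) meeting every constraint; each maps to a distinct set of atoms, giving 2 matches.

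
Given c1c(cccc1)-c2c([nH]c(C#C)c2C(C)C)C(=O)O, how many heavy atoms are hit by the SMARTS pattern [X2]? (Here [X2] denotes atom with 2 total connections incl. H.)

The query [X2] means: any atom with exactly two total connections (bonds + H).
Check the 19 heavy atoms by environment: 1× n (aromatic, X3) → no; 10× c (aromatic, X3) → no; 2× C (X2) → match; 1× C (X3) → no; 1× O (X1) → no; 1× O (X2) → match; 3× C (X4) → no.
Summing the matching environments: 2 + 1 = 3 matching atoms.

3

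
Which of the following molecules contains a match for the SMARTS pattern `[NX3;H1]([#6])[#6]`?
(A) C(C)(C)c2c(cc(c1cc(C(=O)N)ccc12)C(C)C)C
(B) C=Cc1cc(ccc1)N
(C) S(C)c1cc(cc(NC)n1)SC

C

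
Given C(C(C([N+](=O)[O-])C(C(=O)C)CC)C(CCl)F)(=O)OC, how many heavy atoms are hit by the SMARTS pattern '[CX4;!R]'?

The query [CX4;!R] means: aliphatic carbon with four total connections, not in a ring.
Check the 19 heavy atoms by environment: 9× C (X4, acyclic) → match; 2× C (X3, acyclic) → no; 3× O (X1, acyclic) → no; 1× O (X2, acyclic) → no; 1× N (charge +1, X3, acyclic) → no; 1× O (charge -1, X1, acyclic) → no; 1× F (X1, acyclic) → no; 1× Cl (X1, acyclic) → no.
That gives 9 matching atoms.

9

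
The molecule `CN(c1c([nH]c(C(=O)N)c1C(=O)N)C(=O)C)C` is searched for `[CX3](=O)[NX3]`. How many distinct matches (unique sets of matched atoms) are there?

[CX3](=O)[NX3] is the SMARTS for an amide: a carbonyl carbon bonded to a trivalent nitrogen.
The molecule carries 2 separate instances of a primary amide (-C(=O)NH2) meeting every constraint; each maps to a distinct set of atoms, giving 2 matches.

2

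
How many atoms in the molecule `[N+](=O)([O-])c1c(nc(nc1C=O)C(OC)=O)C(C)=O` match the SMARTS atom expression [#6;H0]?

6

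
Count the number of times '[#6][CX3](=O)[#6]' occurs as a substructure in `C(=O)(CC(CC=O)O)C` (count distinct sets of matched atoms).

[#6][CX3](=O)[#6] is the SMARTS for a ketone: a carbonyl carbon (no H) flanked by two carbons.
Exactly one fragment in the molecule meets all constraints, giving 1 match.

1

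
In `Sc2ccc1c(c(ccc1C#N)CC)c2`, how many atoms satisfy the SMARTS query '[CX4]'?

2

Check the 15 heavy atoms by environment: 10× c (aromatic, X3) → no; 1× S (X2) → no; 1× C (X2) → no; 1× N (X1) → no; 2× C (X4) → match.
That gives 2 matching atoms.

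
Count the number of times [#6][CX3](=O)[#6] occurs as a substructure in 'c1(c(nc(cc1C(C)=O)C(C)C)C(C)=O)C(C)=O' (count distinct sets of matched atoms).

3

[#6][CX3](=O)[#6] is the SMARTS for a ketone: a carbonyl carbon (no H) flanked by two carbons.
The molecule carries 3 separate instances of an acetyl/ketone group (-C(=O)CH3) meeting every constraint; each maps to a distinct set of atoms, giving 3 matches.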